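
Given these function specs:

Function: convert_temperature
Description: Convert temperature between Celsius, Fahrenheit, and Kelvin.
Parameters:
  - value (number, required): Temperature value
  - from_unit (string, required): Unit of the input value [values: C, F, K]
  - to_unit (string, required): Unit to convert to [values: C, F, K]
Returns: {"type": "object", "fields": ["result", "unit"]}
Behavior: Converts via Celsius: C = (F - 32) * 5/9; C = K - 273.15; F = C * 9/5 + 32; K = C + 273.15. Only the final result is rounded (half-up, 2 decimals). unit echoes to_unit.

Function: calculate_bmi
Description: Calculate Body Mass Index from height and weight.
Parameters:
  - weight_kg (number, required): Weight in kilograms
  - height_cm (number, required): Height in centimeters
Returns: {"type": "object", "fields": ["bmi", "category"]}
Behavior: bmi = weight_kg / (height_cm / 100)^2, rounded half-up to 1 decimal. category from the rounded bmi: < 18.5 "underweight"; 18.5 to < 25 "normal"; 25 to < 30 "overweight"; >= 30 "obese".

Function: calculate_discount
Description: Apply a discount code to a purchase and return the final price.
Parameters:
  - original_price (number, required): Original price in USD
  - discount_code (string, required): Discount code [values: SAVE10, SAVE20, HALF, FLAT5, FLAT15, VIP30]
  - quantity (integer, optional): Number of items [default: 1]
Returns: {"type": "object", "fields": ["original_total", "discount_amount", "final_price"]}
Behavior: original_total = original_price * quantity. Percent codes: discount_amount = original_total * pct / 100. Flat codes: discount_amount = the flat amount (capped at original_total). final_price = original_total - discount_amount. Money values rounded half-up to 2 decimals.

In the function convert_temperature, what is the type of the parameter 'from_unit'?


The convert_temperature spec declares:
  - from_unit (string, required): Unit of the input value [values: C, F, K]
Type:
string


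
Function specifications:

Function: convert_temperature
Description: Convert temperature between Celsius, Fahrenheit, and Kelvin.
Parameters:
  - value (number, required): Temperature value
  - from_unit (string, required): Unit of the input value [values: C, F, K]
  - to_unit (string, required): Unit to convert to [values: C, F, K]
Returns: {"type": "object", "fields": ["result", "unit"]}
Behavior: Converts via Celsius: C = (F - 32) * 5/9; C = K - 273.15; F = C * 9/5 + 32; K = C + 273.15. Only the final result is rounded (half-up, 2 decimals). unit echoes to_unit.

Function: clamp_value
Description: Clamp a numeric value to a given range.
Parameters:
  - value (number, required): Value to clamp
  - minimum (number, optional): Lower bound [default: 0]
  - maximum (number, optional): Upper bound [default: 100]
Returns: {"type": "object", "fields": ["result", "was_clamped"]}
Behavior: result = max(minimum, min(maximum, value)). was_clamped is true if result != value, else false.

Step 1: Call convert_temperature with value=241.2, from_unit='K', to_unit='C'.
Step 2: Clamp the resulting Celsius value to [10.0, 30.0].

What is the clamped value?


Step 1: convert_temperature(value=241.2, from_unit=K, to_unit=C)
  To C: 241.2 - 273.15 = -31.95
  Target is C: -31.95
  Round to 2 decimals: -31.95
  -> result = -31.95 C
Step 2: clamp_value(value=-31.95, minimum=10.0, maximum=30.0)
  result = max(10.0, min(30.0, -31.95)) = max(10.0, -31.95) = 10.0
  was_clamped = (10.0 != -31.95) = true
  -> result = 10.0
10.0


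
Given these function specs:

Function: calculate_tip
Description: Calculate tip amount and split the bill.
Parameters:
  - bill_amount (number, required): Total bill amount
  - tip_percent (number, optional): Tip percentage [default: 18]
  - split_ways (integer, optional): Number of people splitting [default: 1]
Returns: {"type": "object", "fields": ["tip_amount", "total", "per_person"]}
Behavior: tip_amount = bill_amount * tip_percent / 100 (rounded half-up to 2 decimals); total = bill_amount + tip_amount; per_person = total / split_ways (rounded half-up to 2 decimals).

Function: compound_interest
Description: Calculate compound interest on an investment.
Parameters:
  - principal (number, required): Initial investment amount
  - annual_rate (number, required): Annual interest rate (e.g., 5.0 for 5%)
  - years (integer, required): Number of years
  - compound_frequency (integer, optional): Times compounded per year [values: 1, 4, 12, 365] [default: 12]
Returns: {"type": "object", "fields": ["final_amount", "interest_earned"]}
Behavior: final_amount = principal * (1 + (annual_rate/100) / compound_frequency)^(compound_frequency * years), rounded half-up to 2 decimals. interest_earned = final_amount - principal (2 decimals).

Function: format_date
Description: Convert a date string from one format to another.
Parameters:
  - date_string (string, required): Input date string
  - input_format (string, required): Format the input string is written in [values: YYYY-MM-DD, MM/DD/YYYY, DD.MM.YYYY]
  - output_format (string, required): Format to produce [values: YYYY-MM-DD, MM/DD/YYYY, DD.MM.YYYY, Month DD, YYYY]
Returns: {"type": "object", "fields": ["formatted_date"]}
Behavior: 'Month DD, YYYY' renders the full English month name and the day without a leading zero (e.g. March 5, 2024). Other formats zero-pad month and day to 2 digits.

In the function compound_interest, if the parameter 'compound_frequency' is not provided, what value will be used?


The compound_interest spec declares:
  - compound_frequency (integer, optional): Times compounded per year [values: 1, 4, 12, 365] [default: 12]
Default:
12


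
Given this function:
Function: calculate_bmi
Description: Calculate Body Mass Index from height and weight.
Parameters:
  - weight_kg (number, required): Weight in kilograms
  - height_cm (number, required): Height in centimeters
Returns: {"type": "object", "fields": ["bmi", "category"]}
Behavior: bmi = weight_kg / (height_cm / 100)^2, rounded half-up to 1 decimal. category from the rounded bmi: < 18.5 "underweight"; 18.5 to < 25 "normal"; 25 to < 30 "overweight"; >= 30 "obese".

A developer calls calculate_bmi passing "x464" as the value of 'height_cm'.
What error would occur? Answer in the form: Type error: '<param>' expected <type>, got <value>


Spec: 'height_cm' is declared as number; "x464" is a string.
Type error: 'height_cm' expected number, got "x464"


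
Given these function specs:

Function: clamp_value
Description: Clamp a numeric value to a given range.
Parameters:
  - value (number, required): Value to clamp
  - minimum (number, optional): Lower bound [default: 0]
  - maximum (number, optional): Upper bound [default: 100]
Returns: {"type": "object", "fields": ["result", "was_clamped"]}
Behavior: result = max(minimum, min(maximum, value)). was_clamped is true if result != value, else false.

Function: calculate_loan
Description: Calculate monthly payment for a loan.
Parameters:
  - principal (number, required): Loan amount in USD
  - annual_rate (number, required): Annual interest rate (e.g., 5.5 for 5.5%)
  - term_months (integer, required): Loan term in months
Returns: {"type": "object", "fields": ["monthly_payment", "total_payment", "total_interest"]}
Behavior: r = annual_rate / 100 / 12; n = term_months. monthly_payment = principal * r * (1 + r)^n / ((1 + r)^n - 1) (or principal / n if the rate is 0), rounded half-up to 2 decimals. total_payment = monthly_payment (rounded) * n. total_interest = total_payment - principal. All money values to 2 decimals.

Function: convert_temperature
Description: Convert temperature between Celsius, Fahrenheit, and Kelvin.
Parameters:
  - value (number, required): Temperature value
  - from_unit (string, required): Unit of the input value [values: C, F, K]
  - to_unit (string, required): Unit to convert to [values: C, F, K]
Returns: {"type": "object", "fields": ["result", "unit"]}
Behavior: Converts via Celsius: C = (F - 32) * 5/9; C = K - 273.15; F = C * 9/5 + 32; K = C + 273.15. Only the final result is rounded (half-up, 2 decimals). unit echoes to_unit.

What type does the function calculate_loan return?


The calculate_loan spec declares Returns: {"type": "object", "fields": ["monthly_payment", "total_payment", "total_interest"]}
Type:
object


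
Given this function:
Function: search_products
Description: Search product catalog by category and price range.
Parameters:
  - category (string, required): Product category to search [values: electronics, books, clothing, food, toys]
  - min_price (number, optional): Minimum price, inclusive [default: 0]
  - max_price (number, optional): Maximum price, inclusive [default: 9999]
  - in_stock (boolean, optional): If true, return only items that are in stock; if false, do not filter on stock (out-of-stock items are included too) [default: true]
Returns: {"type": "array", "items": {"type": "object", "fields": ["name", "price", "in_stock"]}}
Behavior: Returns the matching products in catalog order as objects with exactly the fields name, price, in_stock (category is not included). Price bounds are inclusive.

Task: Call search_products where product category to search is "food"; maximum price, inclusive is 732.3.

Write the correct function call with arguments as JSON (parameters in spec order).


Mapping each described value to its parameter name:
  'Product category to search' -> category = "food"
  'Maximum price, inclusive' -> max_price = 732.3
search_products({"category": "food", "max_price": 732.3})


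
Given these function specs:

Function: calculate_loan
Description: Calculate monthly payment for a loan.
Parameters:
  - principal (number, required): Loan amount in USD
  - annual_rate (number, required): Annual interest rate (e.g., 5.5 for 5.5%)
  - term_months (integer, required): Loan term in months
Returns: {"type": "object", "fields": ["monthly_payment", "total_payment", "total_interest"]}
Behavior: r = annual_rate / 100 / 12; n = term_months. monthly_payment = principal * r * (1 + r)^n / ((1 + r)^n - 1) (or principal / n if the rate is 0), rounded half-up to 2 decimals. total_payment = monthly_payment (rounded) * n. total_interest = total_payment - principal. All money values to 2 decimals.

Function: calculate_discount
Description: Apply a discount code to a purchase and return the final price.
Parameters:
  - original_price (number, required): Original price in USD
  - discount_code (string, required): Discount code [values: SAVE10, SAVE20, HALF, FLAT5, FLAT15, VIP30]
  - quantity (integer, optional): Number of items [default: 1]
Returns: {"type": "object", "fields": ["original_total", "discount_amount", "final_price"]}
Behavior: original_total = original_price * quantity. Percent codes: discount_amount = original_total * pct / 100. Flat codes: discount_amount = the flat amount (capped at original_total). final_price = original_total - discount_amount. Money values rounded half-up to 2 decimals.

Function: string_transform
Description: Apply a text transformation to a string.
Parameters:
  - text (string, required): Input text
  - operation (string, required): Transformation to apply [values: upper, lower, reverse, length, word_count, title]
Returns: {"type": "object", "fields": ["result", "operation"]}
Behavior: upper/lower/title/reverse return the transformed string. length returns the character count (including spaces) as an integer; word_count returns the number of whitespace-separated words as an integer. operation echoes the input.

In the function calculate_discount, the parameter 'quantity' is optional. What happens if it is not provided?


The calculate_discount spec declares:
  - quantity (integer, optional): Number of items [default: 1]
It defaults to 1


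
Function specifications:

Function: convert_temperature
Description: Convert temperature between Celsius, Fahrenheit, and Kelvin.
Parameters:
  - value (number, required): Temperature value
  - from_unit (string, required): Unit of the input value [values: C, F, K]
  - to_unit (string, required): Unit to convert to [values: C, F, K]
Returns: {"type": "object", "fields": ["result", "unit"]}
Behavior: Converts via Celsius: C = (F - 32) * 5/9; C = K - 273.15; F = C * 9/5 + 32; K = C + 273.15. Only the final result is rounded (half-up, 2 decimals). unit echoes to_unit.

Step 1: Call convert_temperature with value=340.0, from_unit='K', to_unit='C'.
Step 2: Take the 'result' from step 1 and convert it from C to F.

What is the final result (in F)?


Step 1: convert_temperature(value=340.0, from_unit=K, to_unit=C)
  To C: 340 - 273.15 = 66.85
  Target is C: 66.85
  Round to 2 decimals: 66.85
  -> result = 66.85 C
Step 2: convert_temperature(value=66.85, from_unit=C, to_unit=F)
  Input already in C: 66.85
  To F: 66.85 * 9/5 + 32 = 152.33
  Round to 2 decimals: 152.33
  -> result = 152.33 F
152.33 F


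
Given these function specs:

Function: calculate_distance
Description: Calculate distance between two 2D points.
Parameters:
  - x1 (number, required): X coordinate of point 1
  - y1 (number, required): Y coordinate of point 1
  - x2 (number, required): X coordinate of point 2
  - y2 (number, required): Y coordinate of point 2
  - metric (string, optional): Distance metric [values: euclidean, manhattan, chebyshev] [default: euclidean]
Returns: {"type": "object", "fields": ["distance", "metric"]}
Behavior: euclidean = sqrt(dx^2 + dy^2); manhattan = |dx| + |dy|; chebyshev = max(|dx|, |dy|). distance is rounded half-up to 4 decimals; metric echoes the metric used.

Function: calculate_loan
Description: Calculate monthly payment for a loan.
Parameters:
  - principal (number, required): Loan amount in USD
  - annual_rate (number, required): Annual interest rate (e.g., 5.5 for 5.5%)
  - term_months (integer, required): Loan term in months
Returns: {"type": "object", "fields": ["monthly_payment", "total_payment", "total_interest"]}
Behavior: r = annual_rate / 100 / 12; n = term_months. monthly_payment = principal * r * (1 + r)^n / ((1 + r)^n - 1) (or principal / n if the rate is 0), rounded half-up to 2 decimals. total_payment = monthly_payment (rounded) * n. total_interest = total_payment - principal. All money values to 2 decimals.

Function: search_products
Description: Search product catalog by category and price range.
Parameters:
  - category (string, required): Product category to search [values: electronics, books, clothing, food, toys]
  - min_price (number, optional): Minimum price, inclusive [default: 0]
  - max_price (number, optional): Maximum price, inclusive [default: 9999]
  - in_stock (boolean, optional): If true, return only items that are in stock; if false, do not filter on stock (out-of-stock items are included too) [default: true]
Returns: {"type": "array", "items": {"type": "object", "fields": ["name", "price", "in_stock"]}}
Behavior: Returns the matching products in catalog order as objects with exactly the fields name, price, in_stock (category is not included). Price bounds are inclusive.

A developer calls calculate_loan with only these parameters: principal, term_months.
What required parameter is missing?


Required parameters: principal, annual_rate, term_months
Provided: principal, term_months
Missing: annual_rate
annual_rate


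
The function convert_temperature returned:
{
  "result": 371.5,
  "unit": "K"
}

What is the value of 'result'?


371.5


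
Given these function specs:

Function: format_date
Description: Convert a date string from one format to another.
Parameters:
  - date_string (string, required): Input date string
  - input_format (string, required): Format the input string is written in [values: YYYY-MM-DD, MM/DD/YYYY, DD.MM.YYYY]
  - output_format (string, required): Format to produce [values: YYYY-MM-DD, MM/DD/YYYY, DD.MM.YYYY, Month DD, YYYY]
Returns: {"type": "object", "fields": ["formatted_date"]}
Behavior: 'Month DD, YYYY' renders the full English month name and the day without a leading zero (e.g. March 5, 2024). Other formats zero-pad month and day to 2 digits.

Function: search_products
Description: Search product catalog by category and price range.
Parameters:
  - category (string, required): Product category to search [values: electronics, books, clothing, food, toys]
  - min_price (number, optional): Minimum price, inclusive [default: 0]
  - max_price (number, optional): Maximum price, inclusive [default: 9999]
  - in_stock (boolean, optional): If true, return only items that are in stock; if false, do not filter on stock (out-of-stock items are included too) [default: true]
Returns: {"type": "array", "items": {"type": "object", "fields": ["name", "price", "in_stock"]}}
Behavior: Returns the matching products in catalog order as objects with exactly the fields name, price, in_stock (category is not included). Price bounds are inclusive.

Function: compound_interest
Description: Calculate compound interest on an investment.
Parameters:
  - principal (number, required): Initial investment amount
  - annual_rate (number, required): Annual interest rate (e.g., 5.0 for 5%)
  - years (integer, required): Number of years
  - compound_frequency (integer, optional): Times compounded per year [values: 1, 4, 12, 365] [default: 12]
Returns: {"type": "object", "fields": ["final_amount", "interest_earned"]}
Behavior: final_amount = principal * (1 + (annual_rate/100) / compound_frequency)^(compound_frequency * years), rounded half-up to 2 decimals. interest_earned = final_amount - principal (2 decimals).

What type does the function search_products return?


The search_products spec declares Returns: {"type": "array", "items": {"type": "object", "fields": ["name", "price", "in_stock"]}}
Type:
array


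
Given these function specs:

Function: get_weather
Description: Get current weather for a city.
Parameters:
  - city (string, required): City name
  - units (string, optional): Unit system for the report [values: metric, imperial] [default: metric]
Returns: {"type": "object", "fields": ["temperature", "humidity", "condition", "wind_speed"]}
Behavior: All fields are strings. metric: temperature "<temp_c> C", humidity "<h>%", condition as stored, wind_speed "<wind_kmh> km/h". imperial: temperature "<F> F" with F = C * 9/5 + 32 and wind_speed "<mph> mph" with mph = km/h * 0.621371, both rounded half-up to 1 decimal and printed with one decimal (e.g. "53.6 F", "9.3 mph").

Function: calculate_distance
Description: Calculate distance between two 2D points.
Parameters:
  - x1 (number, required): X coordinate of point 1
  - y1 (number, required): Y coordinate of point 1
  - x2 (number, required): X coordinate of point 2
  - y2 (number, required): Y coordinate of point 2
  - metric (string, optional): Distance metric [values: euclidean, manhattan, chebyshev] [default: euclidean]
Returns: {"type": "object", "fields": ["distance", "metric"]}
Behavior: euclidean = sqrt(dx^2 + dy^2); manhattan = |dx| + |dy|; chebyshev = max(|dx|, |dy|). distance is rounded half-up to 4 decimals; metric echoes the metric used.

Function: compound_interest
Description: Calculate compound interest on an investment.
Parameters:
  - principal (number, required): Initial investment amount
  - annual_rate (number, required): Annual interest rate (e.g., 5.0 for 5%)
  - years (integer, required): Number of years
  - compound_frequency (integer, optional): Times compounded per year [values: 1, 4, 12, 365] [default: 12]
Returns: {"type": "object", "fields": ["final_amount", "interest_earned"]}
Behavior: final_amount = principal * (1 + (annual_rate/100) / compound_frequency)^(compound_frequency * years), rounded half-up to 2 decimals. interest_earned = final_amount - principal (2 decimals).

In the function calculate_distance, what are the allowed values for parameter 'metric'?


The calculate_distance spec declares:
  - metric (string, optional): Distance metric [values: euclidean, manhattan, chebyshev] [default: euclidean]
Allowed values:
euclidean, manhattan, chebyshev


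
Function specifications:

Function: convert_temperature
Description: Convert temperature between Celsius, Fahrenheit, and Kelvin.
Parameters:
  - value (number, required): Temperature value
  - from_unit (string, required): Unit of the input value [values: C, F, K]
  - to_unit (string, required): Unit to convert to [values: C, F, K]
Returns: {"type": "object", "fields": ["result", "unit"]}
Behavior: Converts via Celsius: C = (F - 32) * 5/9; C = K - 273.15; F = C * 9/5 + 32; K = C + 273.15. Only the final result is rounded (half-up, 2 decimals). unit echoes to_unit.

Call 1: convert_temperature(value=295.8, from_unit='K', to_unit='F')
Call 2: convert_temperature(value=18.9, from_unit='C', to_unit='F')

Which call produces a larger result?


Call 1:
  To C: 295.8 - 273.15 = 22.65
  To F: 22.65 * 9/5 + 32 = 72.77
  Round to 2 decimals: 72.77
  -> 72.77 F
Call 2:
  Input already in C: 18.9
  To F: 18.9 * 9/5 + 32 = 66.02
  Round to 2 decimals: 66.02
  -> 66.02 F
Call 1 (72.77 F)


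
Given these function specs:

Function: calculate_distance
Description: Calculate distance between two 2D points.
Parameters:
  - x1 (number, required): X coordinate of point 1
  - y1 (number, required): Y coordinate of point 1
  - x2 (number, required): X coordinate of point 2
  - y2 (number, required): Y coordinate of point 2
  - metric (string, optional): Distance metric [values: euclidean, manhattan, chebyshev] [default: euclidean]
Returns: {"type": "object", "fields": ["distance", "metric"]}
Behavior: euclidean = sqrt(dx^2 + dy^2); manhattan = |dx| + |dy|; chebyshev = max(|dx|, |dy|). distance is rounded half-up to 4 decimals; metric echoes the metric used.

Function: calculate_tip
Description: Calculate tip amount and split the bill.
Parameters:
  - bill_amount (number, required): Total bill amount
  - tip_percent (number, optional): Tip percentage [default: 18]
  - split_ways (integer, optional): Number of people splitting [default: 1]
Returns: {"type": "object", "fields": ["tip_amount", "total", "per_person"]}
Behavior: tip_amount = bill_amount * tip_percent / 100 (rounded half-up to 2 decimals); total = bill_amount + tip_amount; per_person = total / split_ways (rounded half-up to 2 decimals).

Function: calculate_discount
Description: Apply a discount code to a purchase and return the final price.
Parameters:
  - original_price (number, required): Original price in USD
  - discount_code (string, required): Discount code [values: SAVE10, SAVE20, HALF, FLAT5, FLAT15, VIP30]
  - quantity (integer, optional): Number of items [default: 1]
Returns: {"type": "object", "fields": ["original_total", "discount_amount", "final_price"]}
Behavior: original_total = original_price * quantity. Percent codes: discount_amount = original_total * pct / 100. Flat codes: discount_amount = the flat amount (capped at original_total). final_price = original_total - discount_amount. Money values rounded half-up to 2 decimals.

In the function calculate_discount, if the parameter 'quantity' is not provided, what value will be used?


The calculate_discount spec declares:
  - quantity (integer, optional): Number of items [default: 1]
Default:
1


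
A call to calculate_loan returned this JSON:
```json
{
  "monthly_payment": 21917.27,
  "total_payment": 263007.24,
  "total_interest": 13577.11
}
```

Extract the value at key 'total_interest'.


13577.11


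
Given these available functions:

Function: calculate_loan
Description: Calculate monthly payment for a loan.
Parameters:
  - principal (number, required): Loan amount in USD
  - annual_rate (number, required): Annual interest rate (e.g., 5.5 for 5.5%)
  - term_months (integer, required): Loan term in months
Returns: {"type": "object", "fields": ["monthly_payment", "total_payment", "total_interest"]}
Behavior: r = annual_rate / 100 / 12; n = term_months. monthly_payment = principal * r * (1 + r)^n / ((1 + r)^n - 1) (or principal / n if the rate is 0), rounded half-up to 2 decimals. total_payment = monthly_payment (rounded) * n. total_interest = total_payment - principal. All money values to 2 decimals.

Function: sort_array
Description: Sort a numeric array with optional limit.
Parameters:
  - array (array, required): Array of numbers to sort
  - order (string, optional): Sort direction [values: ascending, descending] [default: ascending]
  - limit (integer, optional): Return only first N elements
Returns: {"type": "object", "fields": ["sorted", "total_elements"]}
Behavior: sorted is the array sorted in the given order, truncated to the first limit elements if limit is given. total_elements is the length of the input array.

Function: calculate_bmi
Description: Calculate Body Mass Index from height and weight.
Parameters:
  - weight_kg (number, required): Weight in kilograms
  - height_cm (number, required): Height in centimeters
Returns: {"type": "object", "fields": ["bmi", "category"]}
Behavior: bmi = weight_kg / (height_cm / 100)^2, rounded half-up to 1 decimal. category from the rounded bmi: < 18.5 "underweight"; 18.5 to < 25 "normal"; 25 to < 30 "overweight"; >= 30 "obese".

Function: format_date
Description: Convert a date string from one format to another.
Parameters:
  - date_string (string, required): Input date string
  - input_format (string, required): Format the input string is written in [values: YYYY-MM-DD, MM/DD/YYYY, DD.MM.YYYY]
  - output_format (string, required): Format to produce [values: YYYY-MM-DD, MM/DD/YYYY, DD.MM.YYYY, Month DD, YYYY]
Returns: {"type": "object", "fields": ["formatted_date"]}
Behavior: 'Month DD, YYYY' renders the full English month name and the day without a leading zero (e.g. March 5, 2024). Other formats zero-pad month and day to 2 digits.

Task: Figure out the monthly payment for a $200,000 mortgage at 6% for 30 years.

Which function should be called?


The task needs a function whose description is: Calculate monthly payment for a loan.
calculate_loan


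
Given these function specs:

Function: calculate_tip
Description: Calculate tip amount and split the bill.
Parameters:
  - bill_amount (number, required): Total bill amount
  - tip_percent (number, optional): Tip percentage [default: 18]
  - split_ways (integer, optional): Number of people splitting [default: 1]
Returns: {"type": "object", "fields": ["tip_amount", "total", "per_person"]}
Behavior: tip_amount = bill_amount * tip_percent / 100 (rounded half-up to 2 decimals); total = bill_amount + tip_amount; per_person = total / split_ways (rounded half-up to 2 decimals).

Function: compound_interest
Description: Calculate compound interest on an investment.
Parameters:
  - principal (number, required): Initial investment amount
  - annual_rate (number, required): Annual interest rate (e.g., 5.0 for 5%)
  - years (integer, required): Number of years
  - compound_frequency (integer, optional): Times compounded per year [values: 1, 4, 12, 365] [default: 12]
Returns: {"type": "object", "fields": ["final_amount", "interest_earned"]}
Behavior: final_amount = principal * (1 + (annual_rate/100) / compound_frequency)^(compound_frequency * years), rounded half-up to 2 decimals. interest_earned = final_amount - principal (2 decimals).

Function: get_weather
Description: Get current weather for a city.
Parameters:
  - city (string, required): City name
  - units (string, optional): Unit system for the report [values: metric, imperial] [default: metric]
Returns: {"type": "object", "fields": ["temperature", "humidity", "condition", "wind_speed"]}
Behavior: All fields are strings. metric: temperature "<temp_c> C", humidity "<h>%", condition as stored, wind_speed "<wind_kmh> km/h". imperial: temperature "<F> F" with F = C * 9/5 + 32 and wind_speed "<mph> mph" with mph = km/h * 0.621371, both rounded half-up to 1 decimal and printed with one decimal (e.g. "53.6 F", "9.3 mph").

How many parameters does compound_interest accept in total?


Parameters of compound_interest: principal (required), annual_rate (required), years (required), compound_frequency (optional)
Total:
4


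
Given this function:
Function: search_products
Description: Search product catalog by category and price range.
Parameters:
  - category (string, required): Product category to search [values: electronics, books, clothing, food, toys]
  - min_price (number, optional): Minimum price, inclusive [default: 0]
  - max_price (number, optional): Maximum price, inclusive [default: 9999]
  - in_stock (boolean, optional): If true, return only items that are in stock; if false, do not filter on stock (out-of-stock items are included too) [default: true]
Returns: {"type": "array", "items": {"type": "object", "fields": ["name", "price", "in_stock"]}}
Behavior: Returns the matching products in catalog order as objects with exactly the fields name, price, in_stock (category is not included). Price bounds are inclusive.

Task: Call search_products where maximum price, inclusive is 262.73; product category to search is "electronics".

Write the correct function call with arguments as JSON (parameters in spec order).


Mapping each described value to its parameter name:
  'Maximum price, inclusive' -> max_price = 262.73
  'Product category to search' -> category = "electronics"
search_products({"category": "electronics", "max_price": 262.73})


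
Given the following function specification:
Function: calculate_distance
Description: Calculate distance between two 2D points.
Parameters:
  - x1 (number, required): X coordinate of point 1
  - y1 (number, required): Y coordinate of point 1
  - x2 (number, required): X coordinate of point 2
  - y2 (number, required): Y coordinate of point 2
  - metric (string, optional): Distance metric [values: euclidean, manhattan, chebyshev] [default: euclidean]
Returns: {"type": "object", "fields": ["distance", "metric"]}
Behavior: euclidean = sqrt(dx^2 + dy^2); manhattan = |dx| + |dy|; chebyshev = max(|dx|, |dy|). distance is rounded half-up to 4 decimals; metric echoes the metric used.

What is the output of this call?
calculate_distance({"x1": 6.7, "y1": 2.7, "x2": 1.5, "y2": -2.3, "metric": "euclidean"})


|dx| = |1.5 - 6.7| = 5.2; |dy| = |-2.3 - 2.7| = 5
euclidean: sqrt(5.2^2 + 5^2) = sqrt(52.04) = 7.213876
Round to 4 decimals: 7.2139
Output:
{"distance": 7.2139, "metric": "euclidean"}


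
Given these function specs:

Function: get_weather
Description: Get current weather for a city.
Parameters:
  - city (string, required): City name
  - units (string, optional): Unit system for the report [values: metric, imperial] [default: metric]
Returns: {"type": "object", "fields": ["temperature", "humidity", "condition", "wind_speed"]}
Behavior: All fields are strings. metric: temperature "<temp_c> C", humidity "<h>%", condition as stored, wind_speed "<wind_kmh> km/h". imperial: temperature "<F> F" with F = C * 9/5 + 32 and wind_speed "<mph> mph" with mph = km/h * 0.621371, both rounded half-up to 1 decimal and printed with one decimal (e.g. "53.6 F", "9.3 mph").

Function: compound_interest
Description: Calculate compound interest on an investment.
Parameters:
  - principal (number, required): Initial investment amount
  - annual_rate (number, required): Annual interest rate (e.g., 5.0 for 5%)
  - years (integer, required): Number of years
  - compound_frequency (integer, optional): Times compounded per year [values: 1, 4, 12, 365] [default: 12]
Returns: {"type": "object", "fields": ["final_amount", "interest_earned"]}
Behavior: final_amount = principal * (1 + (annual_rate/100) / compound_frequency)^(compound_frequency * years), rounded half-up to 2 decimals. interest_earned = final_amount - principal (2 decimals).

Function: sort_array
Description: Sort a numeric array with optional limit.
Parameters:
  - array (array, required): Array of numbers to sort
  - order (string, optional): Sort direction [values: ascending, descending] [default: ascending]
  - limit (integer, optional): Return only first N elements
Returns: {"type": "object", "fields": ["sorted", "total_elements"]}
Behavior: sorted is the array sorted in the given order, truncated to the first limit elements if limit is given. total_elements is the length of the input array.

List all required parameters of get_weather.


Parameters of get_weather and their required/optional flag:
  city: required
  units: optional
city


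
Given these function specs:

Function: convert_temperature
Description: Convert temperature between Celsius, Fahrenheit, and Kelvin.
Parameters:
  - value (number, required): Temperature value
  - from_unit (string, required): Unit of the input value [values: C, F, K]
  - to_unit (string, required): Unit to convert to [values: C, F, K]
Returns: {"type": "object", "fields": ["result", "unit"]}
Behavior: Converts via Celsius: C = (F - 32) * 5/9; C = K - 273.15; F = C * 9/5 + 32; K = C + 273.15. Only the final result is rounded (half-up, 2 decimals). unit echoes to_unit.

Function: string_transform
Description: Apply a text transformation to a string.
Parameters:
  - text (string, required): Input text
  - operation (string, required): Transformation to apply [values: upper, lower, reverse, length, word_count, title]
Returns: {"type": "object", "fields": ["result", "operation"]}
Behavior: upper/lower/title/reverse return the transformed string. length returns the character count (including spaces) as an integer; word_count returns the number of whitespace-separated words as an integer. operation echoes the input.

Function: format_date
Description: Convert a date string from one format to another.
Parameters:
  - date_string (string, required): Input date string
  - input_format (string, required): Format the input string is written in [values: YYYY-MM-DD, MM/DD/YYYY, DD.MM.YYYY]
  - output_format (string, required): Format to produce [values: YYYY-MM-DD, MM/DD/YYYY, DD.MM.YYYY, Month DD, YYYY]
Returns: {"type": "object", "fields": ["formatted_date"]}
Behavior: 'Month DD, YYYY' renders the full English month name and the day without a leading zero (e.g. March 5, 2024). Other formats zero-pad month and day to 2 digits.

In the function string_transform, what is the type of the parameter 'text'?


The string_transform spec declares:
  - text (string, required): Input text
Type:
string


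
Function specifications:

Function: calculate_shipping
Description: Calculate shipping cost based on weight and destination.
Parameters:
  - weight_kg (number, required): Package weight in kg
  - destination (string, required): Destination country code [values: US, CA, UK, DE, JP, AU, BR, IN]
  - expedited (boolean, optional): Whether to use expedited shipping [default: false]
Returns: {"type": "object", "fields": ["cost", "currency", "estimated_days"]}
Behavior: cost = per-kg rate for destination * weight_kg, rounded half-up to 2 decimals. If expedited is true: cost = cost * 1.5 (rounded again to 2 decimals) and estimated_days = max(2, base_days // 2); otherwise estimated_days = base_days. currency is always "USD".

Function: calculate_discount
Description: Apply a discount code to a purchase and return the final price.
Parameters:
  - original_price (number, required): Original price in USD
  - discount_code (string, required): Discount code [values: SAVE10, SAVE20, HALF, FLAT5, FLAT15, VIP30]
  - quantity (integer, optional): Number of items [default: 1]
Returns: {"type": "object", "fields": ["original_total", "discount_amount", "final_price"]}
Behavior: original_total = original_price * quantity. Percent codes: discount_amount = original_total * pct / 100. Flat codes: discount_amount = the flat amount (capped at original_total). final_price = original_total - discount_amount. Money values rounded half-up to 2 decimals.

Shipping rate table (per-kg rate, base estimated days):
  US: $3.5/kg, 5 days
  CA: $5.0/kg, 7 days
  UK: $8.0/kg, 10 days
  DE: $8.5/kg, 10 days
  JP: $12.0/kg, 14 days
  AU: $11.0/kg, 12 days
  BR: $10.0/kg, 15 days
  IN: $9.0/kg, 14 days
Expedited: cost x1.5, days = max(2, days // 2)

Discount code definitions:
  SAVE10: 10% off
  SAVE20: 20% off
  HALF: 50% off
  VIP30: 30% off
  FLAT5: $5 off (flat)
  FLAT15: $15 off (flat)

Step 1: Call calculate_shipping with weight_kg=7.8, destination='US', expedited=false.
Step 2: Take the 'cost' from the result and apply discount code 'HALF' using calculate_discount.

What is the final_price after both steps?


Step 1: calculate_shipping(weight_kg=7.8, destination=US, expedited=false)
  Rate for US: $3.5/kg, base 5 days
  cost = 3.5 * 7.8 = 27.3 -> 27.30
  expedited not set/false: estimated_days = 5
  -> cost = 27.30 USD
Step 2: calculate_discount(original_price=27.3, discount_code=HALF, quantity=1)
  original_total = 27.3 * 1 = 27.30
  HALF = 50% off: discount_amount = 27.30 * 50/100 = 13.65 -> 13.65
  final_price = 27.30 - 13.65 = 13.65
  -> final_price = 13.65
$13.65


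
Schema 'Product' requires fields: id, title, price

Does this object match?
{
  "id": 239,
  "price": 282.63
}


Checking required fields...
Missing: title
Invalid - missing required field 'title'


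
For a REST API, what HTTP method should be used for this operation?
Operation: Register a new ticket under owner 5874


GET = read, POST = create, PUT = update/replace, DELETE = remove
This operation is a create.
POST


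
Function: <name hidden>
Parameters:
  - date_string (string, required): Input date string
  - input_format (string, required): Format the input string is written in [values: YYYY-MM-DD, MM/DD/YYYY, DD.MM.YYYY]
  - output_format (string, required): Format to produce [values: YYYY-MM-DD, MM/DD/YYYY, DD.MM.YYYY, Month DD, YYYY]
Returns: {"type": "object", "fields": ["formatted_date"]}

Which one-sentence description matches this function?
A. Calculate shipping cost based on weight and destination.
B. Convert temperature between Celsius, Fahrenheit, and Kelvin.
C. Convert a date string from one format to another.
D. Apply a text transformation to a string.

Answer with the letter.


Parameters date_string, input_format, output_format and return ["formatted_date"] fit: Convert a date string from one format to another.
C


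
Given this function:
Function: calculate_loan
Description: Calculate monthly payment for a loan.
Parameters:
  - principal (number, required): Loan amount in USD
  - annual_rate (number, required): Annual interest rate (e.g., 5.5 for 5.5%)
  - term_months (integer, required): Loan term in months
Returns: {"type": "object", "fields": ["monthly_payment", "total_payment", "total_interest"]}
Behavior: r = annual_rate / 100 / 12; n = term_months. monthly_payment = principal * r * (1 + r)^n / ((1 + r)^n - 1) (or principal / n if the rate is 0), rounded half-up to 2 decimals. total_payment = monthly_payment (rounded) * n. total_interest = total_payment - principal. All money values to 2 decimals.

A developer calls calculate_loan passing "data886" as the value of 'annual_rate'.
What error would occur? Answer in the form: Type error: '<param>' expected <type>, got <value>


Spec: 'annual_rate' is declared as number; "data886" is a string.
Type error: 'annual_rate' expected number, got "data886"


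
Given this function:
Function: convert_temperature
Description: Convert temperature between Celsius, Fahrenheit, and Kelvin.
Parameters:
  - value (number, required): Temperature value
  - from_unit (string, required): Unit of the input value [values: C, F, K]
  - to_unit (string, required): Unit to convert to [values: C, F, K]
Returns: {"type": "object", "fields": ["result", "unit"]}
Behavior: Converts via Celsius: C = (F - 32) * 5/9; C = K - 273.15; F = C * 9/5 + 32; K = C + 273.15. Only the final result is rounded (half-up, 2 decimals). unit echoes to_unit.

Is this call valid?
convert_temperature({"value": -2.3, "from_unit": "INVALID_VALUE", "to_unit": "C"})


Checking parameter values...
Parameter 'from_unit' has value 'INVALID_VALUE' not in allowed: C, F, K
Invalid - 'from_unit' must be one of C, F, K


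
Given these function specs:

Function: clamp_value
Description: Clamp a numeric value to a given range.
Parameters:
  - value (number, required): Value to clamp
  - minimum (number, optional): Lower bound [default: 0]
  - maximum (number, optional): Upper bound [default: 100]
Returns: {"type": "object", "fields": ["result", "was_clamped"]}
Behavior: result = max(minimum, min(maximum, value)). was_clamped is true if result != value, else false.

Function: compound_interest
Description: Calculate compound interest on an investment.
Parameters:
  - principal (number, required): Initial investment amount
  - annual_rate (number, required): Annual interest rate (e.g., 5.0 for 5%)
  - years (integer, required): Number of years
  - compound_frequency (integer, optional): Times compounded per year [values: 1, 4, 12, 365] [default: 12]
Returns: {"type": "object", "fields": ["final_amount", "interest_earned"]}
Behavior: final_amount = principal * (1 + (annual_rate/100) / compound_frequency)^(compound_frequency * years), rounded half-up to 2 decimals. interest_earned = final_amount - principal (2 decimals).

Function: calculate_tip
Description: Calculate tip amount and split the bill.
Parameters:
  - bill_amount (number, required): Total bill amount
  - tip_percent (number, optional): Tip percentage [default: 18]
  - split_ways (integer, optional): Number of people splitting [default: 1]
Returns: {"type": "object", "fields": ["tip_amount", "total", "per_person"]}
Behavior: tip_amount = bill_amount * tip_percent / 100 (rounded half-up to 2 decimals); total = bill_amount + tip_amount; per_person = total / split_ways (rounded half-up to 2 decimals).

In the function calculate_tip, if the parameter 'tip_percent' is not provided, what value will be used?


The calculate_tip spec declares:
  - tip_percent (number, optional): Tip percentage [default: 18]
Default:
18
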